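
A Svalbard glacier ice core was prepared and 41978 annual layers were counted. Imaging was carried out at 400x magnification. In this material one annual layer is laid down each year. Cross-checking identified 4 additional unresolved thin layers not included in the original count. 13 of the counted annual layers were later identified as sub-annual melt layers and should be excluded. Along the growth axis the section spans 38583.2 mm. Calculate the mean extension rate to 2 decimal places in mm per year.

0.92 mm per year

Correcting the raw count gives 41978 − 13 + 4 = 41969 true annual layers.
38583.2 mm over 41969 years gives 38583.2 / 41969 ≈ 0.92 mm per year.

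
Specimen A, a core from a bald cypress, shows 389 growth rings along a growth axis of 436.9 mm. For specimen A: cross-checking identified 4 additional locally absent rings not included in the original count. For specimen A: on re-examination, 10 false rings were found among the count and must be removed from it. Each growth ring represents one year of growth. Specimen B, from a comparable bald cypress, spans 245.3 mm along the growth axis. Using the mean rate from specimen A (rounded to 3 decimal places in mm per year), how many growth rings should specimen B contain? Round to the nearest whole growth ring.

Specimen A: after corrections the count is 389 − 10 + 4 = 383 growth rings.
A: Mean rate = 436.9 mm / 383 years ≈ 1.141 mm/year.
Specimen B: 245.3 mm / 1.141 mm per year = 214.99 years ≈ 215 growth rings.

215 growth rings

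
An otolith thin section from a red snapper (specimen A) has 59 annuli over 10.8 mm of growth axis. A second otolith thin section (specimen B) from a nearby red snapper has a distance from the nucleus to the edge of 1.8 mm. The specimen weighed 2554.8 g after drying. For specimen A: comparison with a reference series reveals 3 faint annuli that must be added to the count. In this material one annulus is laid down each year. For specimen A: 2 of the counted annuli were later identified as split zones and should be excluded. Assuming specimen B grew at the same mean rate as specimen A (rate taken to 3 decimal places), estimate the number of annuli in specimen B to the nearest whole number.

10 annuli

Specimen A: adjusted count: 59 − 2 + 3 = 60 annuli.
A: Mean rate = 10.8 mm / 60 years ≈ 0.180 mm/yr.
For B, 1.8 / 0.180 = 10.00 years ≈ 10 annuli.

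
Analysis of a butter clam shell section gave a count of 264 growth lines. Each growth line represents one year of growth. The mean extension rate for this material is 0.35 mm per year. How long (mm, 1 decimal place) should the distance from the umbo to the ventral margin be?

264 years of growth are recorded.
Predicted length = 0.35 mm/year × 264 years = 92.4 mm.

92.4 mm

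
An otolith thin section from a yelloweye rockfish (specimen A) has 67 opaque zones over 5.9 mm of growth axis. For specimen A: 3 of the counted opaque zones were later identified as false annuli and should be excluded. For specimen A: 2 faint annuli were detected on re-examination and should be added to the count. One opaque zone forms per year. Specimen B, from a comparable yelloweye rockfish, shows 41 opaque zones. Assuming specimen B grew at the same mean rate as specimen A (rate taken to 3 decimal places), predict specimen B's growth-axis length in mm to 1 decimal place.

Specimen A: true opaque zone count = 67 − 3 + 2 = 66.
A: Extension rate ≈ 5.9 / 66 = 0.089 mm per year.
For B, 0.089 mm/year × 41 years = 3.6 mm.

3.6 mm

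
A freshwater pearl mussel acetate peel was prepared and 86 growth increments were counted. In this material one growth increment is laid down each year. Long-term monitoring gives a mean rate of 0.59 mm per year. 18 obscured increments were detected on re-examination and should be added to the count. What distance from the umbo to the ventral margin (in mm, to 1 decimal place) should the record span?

True growth increment count = 86 + 18 = 104.
Predicted length = 0.59 mm/year × 104 years = 61.4 mm.

61.4 mm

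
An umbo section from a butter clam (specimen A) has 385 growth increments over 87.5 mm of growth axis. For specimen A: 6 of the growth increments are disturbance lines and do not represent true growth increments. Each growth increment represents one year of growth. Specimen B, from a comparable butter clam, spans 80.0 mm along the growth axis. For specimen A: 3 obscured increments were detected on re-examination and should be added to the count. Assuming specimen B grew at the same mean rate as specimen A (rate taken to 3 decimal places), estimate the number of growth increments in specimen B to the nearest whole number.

349 growth increments

Specimen A: after corrections the count is 385 − 6 + 3 = 382 growth increments.
A: Mean rate = 87.5 mm / 382 years ≈ 0.229 mm/year.
B spans 80.0 / 0.229 = 349.34 years ≈ 349 growth increments.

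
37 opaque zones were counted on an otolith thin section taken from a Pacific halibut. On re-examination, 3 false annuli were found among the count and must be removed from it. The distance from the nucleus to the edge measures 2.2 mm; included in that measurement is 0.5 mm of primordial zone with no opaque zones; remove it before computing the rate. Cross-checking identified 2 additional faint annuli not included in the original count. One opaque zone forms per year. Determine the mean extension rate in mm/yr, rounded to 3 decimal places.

0.047 mm/yr

Correcting the raw count gives 37 − 3 + 2 = 36 true opaque zones.
The growth record spans 2.2 − 0.5 = 1.7 mm.
Mean rate = 1.7 mm / 36 years ≈ 0.047 mm/yr.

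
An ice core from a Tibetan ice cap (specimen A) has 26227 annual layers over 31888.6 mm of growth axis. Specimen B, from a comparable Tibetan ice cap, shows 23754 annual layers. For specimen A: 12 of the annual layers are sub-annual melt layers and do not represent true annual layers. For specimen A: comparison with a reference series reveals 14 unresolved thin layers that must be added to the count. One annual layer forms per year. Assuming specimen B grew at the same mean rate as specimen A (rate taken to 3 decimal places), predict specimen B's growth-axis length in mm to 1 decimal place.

Specimen A: adjusted count: 26227 − 12 + 14 = 26229 annual layers.
A: Extension rate ≈ 31888.6 / 26229 = 1.216 mm per year.
Length of B = 1.216 × 23754 = 28884.9 mm.

28884.9 mm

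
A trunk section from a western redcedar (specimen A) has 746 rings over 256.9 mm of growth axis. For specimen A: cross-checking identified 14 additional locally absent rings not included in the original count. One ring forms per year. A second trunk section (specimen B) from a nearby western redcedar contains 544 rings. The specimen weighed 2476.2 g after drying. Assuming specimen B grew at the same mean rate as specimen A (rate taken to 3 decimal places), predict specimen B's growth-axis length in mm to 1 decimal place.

183.9 mm

Specimen A: adjusted count: 746 + 14 = 760 rings.
A: 256.9 mm over 760 years gives 256.9 / 760 ≈ 0.338 mm per year.
For B, 0.338 mm/year × 544 years = 183.9 mm.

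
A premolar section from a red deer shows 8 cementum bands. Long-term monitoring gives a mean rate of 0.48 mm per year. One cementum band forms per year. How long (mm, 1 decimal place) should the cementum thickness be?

3.8 mm

8 years of growth are recorded.
Predicted length = 0.48 mm/year × 8 years = 3.8 mm.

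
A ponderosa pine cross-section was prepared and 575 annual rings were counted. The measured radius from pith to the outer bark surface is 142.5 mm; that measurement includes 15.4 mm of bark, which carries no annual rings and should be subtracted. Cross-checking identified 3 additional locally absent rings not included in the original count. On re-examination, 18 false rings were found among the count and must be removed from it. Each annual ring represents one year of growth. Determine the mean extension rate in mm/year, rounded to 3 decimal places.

0.227 mm/year

After corrections the count is 575 − 18 + 3 = 560 annual rings.
The growth record spans 142.5 − 15.4 = 127.1 mm.
Mean rate = 127.1 mm / 560 years ≈ 0.227 mm/year.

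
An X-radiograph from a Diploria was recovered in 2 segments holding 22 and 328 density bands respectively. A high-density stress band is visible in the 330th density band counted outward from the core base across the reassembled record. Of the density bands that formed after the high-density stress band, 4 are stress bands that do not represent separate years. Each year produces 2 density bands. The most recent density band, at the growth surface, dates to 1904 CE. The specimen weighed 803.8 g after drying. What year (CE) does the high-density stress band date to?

Total density bands = 22 + 328 = 350.
Between density band 330 and the growth surface there are 350 − 330 = 20 density bands.
Removing the 4 false density bands leaves 20 − 4 = 16 true density bands beyond the high-density stress band.
16 density bands at 2 per year is 16 / 2 = 8 years.
The density band at the growth surface is 1904 CE, so the high-density stress band dates to 1904 − 8 = 1896 CE.

1896 CE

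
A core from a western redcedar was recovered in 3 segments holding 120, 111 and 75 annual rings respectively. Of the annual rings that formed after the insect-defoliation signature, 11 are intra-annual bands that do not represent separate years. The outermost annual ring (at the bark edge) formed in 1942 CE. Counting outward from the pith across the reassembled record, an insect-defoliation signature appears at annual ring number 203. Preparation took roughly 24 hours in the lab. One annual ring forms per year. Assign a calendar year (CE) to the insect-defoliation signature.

Total annual rings = 120 + 111 + 75 = 306.
Between annual ring 203 and the bark edge there are 306 − 203 = 103 annual rings.
Excluding 11 false annual rings: 103 − 11 = 92.
1942 − 92 = 1850 CE.

1850 CE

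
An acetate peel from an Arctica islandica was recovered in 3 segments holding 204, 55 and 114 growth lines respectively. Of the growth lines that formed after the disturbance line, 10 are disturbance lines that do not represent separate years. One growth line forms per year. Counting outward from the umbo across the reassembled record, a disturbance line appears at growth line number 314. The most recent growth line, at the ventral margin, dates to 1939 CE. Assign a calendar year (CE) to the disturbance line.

1890 CE

Total growth lines = 204 + 55 + 114 = 373.
373 − 314 = 59 growth lines lie beyond the disturbance line toward the ventral margin.
Removing the 10 false growth lines leaves 59 − 10 = 49 true growth lines beyond the disturbance line.
The growth line at the ventral margin is 1939 CE, so the disturbance line dates to 1939 − 49 = 1890 CE.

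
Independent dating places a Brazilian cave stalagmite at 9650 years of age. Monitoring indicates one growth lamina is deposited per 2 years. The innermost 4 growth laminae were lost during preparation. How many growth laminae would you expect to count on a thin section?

4821 growth laminae

One growth lamina every 2 years means 9650 / 2 = 4825 growth laminae.
4825 − 4 missed = 4821 growth laminae expected in the prepared section.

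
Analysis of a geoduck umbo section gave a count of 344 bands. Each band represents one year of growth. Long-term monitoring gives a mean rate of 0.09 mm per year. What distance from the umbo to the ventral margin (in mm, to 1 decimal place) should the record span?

344 years of growth are recorded.
344 years at 0.09 mm/year gives 0.09 × 344 = 31.0 mm.

31.0 mm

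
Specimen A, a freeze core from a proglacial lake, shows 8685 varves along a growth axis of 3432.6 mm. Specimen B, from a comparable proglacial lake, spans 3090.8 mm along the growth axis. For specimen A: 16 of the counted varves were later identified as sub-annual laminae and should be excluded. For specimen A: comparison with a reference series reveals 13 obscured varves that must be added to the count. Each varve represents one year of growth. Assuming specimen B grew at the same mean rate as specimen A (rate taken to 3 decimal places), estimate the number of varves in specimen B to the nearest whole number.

7825 varves

Specimen A: after corrections the count is 8685 − 16 + 13 = 8682 varves.
A: Extension rate ≈ 3432.6 / 8682 = 0.395 mm per year.
B spans 3090.8 / 0.395 = 7824.81 years ≈ 7825 varves.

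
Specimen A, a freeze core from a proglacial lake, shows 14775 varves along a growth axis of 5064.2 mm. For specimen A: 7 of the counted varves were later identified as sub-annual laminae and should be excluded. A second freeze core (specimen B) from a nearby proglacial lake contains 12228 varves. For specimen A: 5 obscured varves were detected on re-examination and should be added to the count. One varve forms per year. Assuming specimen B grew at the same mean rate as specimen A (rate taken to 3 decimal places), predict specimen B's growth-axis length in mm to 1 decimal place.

4194.2 mm

Specimen A: correcting the raw count gives 14775 − 7 + 5 = 14773 true varves.
A: 5064.2 mm over 14773 years gives 5064.2 / 14773 ≈ 0.343 mm/yr.
B's length ≈ 0.343 × 12228 = 4194.2 mm.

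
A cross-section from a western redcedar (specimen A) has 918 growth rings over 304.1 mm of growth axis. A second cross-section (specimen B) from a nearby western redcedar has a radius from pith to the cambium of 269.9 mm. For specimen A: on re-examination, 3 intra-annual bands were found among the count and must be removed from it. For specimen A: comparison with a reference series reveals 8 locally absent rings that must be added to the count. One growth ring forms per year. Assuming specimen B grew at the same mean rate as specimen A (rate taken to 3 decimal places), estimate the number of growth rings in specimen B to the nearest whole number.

820 growth rings

Specimen A: adjusted count: 918 − 3 + 8 = 923 growth rings.
A: Extension rate ≈ 304.1 / 923 = 0.329 mm per year.
B spans 269.9 / 0.329 = 820.36 years ≈ 820 growth rings.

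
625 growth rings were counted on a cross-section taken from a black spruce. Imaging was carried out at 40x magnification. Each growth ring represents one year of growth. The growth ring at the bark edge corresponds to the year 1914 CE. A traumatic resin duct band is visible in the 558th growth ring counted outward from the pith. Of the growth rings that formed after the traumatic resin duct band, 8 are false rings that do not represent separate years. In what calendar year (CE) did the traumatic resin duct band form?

1855 CE

625 − 558 = 67 growth rings lie beyond the traumatic resin duct band toward the bark edge.
Removing the 8 false growth rings leaves 67 − 8 = 59 true growth rings beyond the traumatic resin duct band.
Counting back 59 years from 1914 CE places the traumatic resin duct band in 1914 − 59 = 1855 CE.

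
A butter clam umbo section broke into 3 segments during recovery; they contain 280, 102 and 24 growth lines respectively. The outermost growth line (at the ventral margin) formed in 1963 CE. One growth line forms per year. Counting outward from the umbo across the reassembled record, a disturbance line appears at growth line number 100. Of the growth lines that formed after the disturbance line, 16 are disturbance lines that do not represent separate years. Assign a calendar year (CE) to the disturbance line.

1673 CE

Total growth lines = 280 + 102 + 24 = 406.
The disturbance line sits at growth line 100 from the umbo, so 406 − 100 = 306 growth lines formed after it.
306 − 16 false = 290 true growth lines after the disturbance line.
Counting back 290 years from 1963 CE places the disturbance line in 1963 − 290 = 1673 CE.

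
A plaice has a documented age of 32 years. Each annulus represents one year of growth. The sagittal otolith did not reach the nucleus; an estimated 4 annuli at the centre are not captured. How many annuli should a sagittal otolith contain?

28 annuli

Expected annuli over 32 years: 32.
Less the 4 uncaptured annuli: 32 − 4 = 28.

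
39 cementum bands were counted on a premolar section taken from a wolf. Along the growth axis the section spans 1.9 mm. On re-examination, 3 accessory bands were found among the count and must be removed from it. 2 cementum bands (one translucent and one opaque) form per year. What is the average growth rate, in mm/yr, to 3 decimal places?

0.106 mm/yr

Correcting the raw count gives 39 − 3 = 36 true cementum bands.
With 2 cementum bands per year, 36 / 2 = 18 years.
1.9 mm over 18 years gives 1.9 / 18 ≈ 0.106 mm/yr.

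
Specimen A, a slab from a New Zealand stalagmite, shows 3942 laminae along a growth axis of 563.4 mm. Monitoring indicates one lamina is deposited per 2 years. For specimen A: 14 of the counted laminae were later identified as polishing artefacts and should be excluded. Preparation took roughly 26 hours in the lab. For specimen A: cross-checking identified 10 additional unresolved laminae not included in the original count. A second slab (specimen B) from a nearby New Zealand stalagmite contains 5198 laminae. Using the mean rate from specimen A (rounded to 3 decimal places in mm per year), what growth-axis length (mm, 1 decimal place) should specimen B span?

Specimen A: adjusted count: 3942 − 14 + 10 = 3938 laminae.
Specimen A: at 2 years per lamina, 3938 × 2 = 7876 years.
A: 563.4 mm over 7876 years gives 563.4 / 7876 ≈ 0.072 mm/year.
Specimen B: multiplying by 2 years per lamina: 5198 × 2 = 10396 years. B's length ≈ 0.072 × 10396 = 748.5 mm.

748.5 mm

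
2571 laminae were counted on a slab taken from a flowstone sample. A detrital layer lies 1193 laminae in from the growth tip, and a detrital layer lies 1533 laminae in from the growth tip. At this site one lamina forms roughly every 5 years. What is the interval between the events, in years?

Separation: 1533 − 1193 = 340 laminae.
At 5 years per lamina, 340 × 5 = 1700 years.

1700 years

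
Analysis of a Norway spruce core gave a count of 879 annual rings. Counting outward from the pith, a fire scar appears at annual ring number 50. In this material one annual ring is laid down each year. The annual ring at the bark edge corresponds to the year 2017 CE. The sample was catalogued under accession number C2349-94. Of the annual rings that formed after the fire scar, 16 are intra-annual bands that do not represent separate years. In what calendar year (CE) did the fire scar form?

The fire scar sits at annual ring 50 from the pith, so 879 − 50 = 829 annual rings formed after it.
Excluding 16 false annual rings: 829 − 16 = 813.
The annual ring at the bark edge is 2017 CE, so the fire scar dates to 2017 − 813 = 1204 CE.

1204 CE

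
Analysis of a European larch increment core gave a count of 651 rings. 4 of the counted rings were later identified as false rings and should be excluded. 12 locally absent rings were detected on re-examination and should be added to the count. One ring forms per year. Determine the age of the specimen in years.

After corrections the count is 651 − 4 + 12 = 659 rings.
One ring per year makes the duration 659 years.

659 years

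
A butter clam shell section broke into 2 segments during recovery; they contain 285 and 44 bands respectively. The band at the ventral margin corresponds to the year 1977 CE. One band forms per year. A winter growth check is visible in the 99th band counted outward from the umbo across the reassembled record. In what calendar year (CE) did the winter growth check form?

1747 CE

Total bands = 285 + 44 = 329.
Between band 99 and the ventral margin there are 329 − 99 = 230 bands.
The band at the ventral margin is 1977 CE, so the winter growth check dates to 1977 − 230 = 1747 CE.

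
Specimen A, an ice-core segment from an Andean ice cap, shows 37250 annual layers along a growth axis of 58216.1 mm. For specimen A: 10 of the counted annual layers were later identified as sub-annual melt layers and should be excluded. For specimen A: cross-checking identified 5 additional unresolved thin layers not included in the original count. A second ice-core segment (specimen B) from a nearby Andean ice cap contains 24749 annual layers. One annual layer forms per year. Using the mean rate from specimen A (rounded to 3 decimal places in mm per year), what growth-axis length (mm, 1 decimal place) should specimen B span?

Specimen A: correcting the raw count gives 37250 − 10 + 5 = 37245 true annual layers.
A: Mean rate = 58216.1 mm / 37245 years ≈ 1.563 mm/year.
B's length ≈ 1.563 × 24749 = 38682.7 mm.

38682.7 mm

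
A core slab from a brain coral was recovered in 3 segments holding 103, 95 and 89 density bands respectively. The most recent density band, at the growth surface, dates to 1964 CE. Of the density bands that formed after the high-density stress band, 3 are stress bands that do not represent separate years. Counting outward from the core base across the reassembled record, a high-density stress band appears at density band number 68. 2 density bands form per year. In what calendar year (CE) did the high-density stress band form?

Total density bands = 103 + 95 + 89 = 287.
Between density band 68 and the growth surface there are 287 − 68 = 219 density bands.
Removing the 3 false density bands leaves 219 − 3 = 216 true density bands beyond the high-density stress band.
216 density bands at 2 per year is 216 / 2 = 108 years.
The density band at the growth surface is 1964 CE, so the high-density stress band dates to 1964 − 108 = 1856 CE.

1856 CE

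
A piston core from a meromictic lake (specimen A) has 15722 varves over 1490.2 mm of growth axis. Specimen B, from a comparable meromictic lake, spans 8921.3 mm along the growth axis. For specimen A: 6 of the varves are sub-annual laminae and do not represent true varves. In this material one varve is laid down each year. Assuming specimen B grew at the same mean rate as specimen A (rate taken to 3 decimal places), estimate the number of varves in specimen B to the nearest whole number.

Specimen A: after corrections the count is 15722 − 6 = 15716 varves.
A: 1490.2 mm over 15716 years gives 1490.2 / 15716 ≈ 0.095 mm/year.
Specimen B: 8921.3 mm / 0.095 mm per year = 93908.42 years ≈ 93908 varves.

93908 varves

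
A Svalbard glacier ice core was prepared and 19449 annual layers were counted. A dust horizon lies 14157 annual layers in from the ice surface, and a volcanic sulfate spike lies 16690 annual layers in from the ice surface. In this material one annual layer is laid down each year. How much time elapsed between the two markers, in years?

The two markers are separated by 16690 − 14157 = 2533 annual layers.
At one annual layer per year, 2533 years elapsed between them.

2533 years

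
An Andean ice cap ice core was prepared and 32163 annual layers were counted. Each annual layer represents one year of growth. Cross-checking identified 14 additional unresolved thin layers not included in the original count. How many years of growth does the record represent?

Correcting the raw count gives 32163 + 14 = 32177 true annual layers.
At one annual layer per year, that is 32177 years.

32177 years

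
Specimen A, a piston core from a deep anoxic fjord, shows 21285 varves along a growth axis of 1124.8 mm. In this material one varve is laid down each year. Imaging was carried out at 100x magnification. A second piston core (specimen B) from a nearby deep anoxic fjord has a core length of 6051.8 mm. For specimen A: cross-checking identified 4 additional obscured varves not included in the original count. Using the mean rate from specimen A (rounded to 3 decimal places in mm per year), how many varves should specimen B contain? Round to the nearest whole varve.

Specimen A: correcting the raw count gives 21285 + 4 = 21289 true varves.
A: 1124.8 mm over 21289 years gives 1124.8 / 21289 ≈ 0.053 mm/yr.
B spans 6051.8 / 0.053 = 114184.91 years ≈ 114185 varves.

114185 varves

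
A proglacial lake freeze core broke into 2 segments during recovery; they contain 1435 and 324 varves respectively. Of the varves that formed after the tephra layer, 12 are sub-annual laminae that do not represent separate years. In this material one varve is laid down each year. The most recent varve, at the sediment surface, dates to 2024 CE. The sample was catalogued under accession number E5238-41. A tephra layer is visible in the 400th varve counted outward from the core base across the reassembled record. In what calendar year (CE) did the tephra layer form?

677 CE

Total varves = 1435 + 324 = 1759.
Between varve 400 and the sediment surface there are 1759 − 400 = 1359 varves.
Removing the 12 false varves leaves 1359 − 12 = 1347 true varves beyond the tephra layer.
2024 − 1347 = 677 CE.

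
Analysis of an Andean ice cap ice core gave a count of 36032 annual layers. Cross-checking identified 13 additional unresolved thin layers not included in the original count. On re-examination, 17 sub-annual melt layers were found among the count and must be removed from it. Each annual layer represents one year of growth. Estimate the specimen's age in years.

Correcting the raw count gives 36032 − 17 + 13 = 36028 true annual layers.
One annual layer per year makes the duration 36028 years.

36028 yr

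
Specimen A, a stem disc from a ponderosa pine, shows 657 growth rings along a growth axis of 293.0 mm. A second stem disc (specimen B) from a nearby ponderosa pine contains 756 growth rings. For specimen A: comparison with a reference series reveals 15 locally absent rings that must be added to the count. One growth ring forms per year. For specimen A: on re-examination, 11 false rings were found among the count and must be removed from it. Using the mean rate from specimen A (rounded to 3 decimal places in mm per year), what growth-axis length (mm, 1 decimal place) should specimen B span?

334.9 mm

Specimen A: adjusted count: 657 − 11 + 15 = 661 growth rings.
A: 293.0 mm over 661 years gives 293.0 / 661 ≈ 0.443 mm/year.
B's length ≈ 0.443 × 756 = 334.9 mm.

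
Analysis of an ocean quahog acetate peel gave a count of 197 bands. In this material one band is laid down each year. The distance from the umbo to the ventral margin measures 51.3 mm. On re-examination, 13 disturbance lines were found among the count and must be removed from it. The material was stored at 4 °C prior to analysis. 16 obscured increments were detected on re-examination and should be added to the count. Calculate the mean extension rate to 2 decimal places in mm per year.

Correcting the raw count gives 197 − 13 + 16 = 200 true bands.
51.3 mm over 200 years gives 51.3 / 200 ≈ 0.26 mm per year.

0.26 mm per year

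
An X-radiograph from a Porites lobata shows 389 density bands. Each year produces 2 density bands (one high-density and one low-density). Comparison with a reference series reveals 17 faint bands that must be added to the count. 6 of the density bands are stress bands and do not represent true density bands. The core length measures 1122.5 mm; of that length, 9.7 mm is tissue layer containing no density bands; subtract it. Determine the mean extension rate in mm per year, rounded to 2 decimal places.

5.56 mm per year

Adjusted count: 389 − 6 + 17 = 400 density bands.
400 density bands at 2 per year is 400 / 2 = 200 years.
The growth record spans 1122.5 − 9.7 = 1112.8 mm.
Mean rate = 1112.8 mm / 200 years ≈ 5.56 mm per year.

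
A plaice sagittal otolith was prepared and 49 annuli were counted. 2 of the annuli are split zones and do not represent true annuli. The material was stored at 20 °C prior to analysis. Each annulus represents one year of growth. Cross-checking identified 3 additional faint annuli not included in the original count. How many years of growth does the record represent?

50 years

Correcting the raw count gives 49 − 2 + 3 = 50 true annuli.
At one annulus per year, that is 50 years.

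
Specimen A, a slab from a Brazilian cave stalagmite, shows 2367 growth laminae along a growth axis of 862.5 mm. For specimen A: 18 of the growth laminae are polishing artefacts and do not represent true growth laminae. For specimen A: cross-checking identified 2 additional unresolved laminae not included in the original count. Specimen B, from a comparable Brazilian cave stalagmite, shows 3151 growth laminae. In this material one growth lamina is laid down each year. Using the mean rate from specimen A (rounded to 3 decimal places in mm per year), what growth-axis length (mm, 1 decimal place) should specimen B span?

Specimen A: correcting the raw count gives 2367 − 18 + 2 = 2351 true growth laminae.
A: Extension rate ≈ 862.5 / 2351 = 0.367 mm/yr.
Length of B = 0.367 × 3151 = 1156.4 mm.

1156.4 mm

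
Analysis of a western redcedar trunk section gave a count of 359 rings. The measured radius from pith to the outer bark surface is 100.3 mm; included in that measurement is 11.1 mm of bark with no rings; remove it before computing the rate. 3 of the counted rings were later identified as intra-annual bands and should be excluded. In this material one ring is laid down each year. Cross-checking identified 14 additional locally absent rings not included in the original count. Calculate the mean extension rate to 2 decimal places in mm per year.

0.24 mm per year

Adjusted count: 359 − 3 + 14 = 370 rings.
Net length = 100.3 − 11.1 = 89.2 mm.
Mean rate = 89.2 mm / 370 years ≈ 0.24 mm per year.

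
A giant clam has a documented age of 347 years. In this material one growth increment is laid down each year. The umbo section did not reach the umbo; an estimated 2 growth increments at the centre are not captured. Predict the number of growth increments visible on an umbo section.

345 growth increments

Expected growth increments over 347 years: 347.
347 − 2 missed = 345 growth increments expected in the prepared section.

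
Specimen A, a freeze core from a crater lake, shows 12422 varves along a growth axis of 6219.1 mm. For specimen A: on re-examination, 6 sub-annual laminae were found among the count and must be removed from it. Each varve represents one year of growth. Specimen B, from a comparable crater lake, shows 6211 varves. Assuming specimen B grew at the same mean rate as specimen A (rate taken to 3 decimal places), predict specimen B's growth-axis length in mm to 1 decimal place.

Specimen A: after corrections the count is 12422 − 6 = 12416 varves.
A: Extension rate ≈ 6219.1 / 12416 = 0.501 mm per year.
For B, 0.501 mm/year × 6211 years = 3111.7 mm.

3111.7 mm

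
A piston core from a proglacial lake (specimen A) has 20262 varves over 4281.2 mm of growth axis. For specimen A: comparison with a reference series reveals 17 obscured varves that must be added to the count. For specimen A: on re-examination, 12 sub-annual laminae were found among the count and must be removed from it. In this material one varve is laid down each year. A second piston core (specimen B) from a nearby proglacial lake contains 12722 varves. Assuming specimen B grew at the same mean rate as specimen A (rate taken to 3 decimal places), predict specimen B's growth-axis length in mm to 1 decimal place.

Specimen A: after corrections the count is 20262 − 12 + 17 = 20267 varves.
A: 4281.2 mm over 20267 years gives 4281.2 / 20267 ≈ 0.211 mm/yr.
B's length ≈ 0.211 × 12722 = 2684.3 mm.

2684.3 mm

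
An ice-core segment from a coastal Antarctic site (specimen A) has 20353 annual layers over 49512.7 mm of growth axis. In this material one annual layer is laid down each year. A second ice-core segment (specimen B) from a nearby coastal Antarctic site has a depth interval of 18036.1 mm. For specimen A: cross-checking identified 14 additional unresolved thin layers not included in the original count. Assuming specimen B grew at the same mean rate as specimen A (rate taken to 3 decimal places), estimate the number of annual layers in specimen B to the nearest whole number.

7419 annual layers

Specimen A: after corrections the count is 20353 + 14 = 20367 annual layers.
A: Extension rate ≈ 49512.7 / 20367 = 2.431 mm/yr.
For B, 18036.1 / 2.431 = 7419.21 years ≈ 7419 annual layers.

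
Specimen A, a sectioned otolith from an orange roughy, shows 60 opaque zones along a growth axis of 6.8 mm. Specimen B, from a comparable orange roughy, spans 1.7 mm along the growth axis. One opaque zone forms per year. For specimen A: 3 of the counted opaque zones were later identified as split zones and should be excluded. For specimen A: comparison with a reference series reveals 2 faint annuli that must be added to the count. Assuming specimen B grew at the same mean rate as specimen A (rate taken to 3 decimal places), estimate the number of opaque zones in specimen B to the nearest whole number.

15 opaque zones

Specimen A: adjusted count: 60 − 3 + 2 = 59 opaque zones.
A: 6.8 mm over 59 years gives 6.8 / 59 ≈ 0.115 mm/year.
B spans 1.7 / 0.115 = 14.78 years ≈ 15 opaque zones.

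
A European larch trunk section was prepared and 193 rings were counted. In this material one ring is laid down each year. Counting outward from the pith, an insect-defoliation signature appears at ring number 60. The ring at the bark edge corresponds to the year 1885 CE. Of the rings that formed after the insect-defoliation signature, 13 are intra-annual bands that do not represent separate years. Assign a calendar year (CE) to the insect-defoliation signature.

The insect-defoliation signature sits at ring 60 from the pith, so 193 − 60 = 133 rings formed after it.
Removing the 13 false rings leaves 133 − 13 = 120 true rings beyond the insect-defoliation signature.
Counting back 120 years from 1885 CE places the insect-defoliation signature in 1885 − 120 = 1765 CE.

1765 CE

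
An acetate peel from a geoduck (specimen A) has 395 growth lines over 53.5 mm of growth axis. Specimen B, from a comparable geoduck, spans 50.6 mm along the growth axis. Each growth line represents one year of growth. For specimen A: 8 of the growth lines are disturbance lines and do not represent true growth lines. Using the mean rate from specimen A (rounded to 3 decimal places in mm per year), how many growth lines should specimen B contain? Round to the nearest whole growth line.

367 growth lines

Specimen A: true growth line count = 395 − 8 = 387.
A: Mean rate = 53.5 mm / 387 years ≈ 0.138 mm per year.
Specimen B: 50.6 mm / 0.138 mm per year = 366.67 years ≈ 367 growth lines.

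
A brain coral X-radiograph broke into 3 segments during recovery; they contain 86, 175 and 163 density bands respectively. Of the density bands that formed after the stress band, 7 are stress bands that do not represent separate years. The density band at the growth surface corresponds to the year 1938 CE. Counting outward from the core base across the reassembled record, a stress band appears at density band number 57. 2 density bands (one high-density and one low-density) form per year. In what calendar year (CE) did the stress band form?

Total density bands = 86 + 175 + 163 = 424.
424 − 57 = 367 density bands lie beyond the stress band toward the growth surface.
Removing the 7 false density bands leaves 367 − 7 = 360 true density bands beyond the stress band.
With 2 density bands per year, 360 / 2 = 180 years.
Counting back 180 years from 1938 CE places the stress band in 1938 − 180 = 1758 CE.

1758 CE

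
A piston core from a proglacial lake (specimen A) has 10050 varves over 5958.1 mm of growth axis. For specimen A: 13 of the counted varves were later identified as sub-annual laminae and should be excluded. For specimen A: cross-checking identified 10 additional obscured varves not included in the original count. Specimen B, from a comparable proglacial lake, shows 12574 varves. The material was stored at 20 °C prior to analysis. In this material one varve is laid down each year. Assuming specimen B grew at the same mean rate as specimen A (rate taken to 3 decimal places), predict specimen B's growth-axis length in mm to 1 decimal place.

7456.4 mm

Specimen A: after corrections the count is 10050 − 13 + 10 = 10047 varves.
A: Extension rate ≈ 5958.1 / 10047 = 0.593 mm/year.
B's length ≈ 0.593 × 12574 = 7456.4 mm.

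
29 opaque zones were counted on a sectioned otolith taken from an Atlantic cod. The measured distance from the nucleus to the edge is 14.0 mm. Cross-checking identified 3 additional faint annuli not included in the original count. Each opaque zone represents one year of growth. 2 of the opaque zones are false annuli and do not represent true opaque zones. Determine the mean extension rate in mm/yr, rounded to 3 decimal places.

0.467 mm/yr

Adjusted count: 29 − 2 + 3 = 30 opaque zones.
Extension rate ≈ 14.0 / 30 = 0.467 mm/yr.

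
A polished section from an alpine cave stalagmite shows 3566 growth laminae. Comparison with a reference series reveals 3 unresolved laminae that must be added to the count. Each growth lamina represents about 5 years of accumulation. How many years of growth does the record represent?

After corrections the count is 3566 + 3 = 3569 growth laminae.
At 5 years per growth lamina, 3569 × 5 = 17845 years.

17845 yr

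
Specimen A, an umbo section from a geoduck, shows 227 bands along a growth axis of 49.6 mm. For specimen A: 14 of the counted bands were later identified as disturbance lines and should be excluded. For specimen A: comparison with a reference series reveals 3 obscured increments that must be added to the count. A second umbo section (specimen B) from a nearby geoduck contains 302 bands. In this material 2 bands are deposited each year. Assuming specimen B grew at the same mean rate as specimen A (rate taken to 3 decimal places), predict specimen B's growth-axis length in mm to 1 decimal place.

Specimen A: after corrections the count is 227 − 14 + 3 = 216 bands.
Specimen A: 216 bands at 2 per year is 216 / 2 = 108 years.
A: 49.6 mm over 108 years gives 49.6 / 108 ≈ 0.459 mm per year.
Specimen B: 302 bands at 2 per year is 302 / 2 = 151 years. B's length ≈ 0.459 × 151 = 69.3 mm.

69.3 mm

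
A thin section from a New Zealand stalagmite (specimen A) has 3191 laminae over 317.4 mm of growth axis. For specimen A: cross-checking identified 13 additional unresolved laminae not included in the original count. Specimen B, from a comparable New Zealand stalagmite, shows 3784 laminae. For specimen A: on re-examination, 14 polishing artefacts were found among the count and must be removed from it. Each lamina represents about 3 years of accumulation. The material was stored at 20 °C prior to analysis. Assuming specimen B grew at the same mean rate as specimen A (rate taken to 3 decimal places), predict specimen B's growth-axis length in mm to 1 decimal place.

Specimen A: after corrections the count is 3191 − 14 + 13 = 3190 laminae.
Specimen A: multiplying by 3 years per lamina: 3190 × 3 = 9570 years.
A: Mean rate = 317.4 mm / 9570 years ≈ 0.033 mm/year.
Specimen B: 3784 laminae at 3 years each span 3784 × 3 = 11352 years. Length of B = 0.033 × 11352 = 374.6 mm.

374.6 mm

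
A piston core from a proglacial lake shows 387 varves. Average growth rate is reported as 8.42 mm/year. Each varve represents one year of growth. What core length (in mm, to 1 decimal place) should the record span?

3258.5 mm

387 years of growth are recorded.
Predicted length = 8.42 mm/year × 387 years = 3258.5 mm.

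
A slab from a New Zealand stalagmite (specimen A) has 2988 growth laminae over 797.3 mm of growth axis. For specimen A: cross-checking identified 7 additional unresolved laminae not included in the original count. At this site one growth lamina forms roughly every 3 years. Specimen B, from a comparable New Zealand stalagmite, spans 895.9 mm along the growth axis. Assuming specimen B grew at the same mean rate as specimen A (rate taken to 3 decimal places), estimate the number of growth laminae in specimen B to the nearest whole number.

3355 growth laminae

Specimen A: adjusted count: 2988 + 7 = 2995 growth laminae.
Specimen A: at 3 years per growth lamina, 2995 × 3 = 8985 years.
A: Mean rate = 797.3 mm / 8985 years ≈ 0.089 mm/year.
For B, 895.9 / 0.089 = 10066.29 years; at 3 years per growth lamina that is 10066.29 / 3 ≈ 3355 growth laminae.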